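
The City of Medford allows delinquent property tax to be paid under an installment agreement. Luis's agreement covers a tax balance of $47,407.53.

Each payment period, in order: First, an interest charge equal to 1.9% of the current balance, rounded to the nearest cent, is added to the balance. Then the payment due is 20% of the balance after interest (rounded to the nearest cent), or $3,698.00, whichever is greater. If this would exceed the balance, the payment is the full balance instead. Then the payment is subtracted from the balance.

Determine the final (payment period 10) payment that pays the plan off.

$3,243.53

Payment period 1: $47,407.53 +$900.74 interest = $48,308.27; pay $9,661.65 → $38,646.62
Payment period 2: $38,646.62 +$734.29 interest = $39,380.91; pay $7,876.18 → $31,504.73
Payment period 3: $31,504.73 +$598.59 interest = $32,103.32; pay $6,420.66 → $25,682.66
Payment period 4: $25,682.66 +$487.97 interest = $26,170.63; pay $5,234.13 → $20,936.50
Payment period 5: $20,936.50 +$397.79 interest = $21,334.29; pay $4,266.86 → $17,067.43
Payment period 6: $17,067.43 +$324.28 interest = $17,391.71; pay $3,698.00 → $13,693.71
Payment period 7: $13,693.71 +$260.18 interest = $13,953.89; pay $3,698.00 → $10,255.89
Payment period 8: $10,255.89 +$194.86 interest = $10,450.75; pay $3,698.00 → $6,752.75
Payment period 9: $6,752.75 +$128.30 interest = $6,881.05; pay $3,698.00 → $3,183.05
Payment period 10: $3,183.05 +$60.48 interest = $3,243.53; pay $3,243.53 → $0.00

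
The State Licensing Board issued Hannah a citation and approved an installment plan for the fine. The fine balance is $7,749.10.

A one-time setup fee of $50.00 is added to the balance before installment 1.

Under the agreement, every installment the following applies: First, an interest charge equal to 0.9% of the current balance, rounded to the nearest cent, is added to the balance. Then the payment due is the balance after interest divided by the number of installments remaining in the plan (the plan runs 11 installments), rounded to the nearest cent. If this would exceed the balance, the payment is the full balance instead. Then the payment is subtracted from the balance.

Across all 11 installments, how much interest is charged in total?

Installment 1: opening $7,799.10; interest $70.19 → $7,869.29; payment $715.39; balance $7,153.90
Installment 2: opening $7,153.90; interest $64.39 → $7,218.29; payment $721.83; balance $6,496.46
Installment 3: opening $6,496.46; interest $58.47 → $6,554.93; payment $728.33; balance $5,826.60
Installment 4: opening $5,826.60; interest $52.44 → $5,879.04; payment $734.88; balance $5,144.16
Installment 5: opening $5,144.16; interest $46.30 → $5,190.46; payment $741.49; balance $4,448.97
Installment 6: opening $4,448.97; interest $40.04 → $4,489.01; payment $748.17; balance $3,740.84
Installment 7: opening $3,740.84; interest $33.67 → $3,774.51; payment $754.90; balance $3,019.61
Installment 8: opening $3,019.61; interest $27.18 → $3,046.79; payment $761.70; balance $2,285.09
Installment 9: opening $2,285.09; interest $20.57 → $2,305.66; payment $768.55; balance $1,537.11
Installment 10: opening $1,537.11; interest $13.83 → $1,550.94; payment $775.47; balance $775.47
Installment 11: opening $775.47; interest $6.98 → $782.45; payment $782.45; balance $0.00
Total interest: $70.19 + $64.39 + $58.47 + $52.44 + $46.30 + $40.04 + $33.67 + $27.18 + $20.57 + $13.83 + $6.98 = $434.06

$434.06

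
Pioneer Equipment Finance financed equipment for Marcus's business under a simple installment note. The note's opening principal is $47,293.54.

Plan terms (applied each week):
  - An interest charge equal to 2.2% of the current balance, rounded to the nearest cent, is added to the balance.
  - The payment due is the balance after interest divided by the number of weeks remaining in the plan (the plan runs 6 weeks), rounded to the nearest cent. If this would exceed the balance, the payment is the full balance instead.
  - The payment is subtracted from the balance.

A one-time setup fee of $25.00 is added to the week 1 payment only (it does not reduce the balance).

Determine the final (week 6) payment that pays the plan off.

Week 1: $47,293.54 +$1,040.46 interest = $48,334.00; pay $8,055.67 (+ $25.00 fee) → $40,278.33
Week 2: $40,278.33 +$886.12 interest = $41,164.45; pay $8,232.89 → $32,931.56
Week 3: $32,931.56 +$724.49 interest = $33,656.05; pay $8,414.01 → $25,242.04
Week 4: $25,242.04 +$555.32 interest = $25,797.36; pay $8,599.12 → $17,198.24
Week 5: $17,198.24 +$378.36 interest = $17,576.60; pay $8,788.30 → $8,788.30
Week 6: $8,788.30 +$193.34 interest = $8,981.64; pay $8,981.64 → $0.00

$8,981.64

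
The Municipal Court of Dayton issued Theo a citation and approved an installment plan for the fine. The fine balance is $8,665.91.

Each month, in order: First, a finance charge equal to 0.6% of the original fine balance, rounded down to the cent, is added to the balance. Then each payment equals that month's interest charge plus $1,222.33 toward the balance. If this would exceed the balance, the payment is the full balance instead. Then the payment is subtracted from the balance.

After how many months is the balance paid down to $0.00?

8

# | Opening | Interest | Payment | End bal
1 | $8,665.91 | $51.99 | $1,274.32 | $7,443.58
2 | $7,443.58 | $51.99 | $1,274.32 | $6,221.25
3 | $6,221.25 | $51.99 | $1,274.32 | $4,998.92
4 | $4,998.92 | $51.99 | $1,274.32 | $3,776.59
5 | $3,776.59 | $51.99 | $1,274.32 | $2,554.26
6 | $2,554.26 | $51.99 | $1,274.32 | $1,331.93
7 | $1,331.93 | $51.99 | $1,274.32 | $109.60
8 | $109.60 | $51.99 | $161.59 | $0.00
Balance reaches $0.00 in month 8.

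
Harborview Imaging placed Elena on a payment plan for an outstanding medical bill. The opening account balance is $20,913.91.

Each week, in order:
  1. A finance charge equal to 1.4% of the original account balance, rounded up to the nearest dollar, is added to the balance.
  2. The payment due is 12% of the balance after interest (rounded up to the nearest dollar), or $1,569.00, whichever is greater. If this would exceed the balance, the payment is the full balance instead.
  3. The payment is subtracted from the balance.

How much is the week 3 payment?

Week 1: $20,913.91 +$293.00 interest = $21,206.91; pay $2,545.00 → $18,661.91
Week 2: $18,661.91 +$293.00 interest = $18,954.91; pay $2,275.00 → $16,679.91
Week 3: $16,679.91 +$293.00 interest = $16,972.91; pay $2,037.00 → $14,935.91

$2,037.00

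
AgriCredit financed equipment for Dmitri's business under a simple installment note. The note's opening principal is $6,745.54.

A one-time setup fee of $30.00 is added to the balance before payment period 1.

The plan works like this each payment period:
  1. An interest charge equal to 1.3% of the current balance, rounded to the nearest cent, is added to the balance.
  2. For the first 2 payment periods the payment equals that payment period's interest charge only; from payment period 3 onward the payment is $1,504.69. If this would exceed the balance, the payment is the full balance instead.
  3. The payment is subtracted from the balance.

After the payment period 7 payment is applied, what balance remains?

$0.00

Payment period 1: $6,775.54 +$88.08 interest = $6,863.62; pay $88.08 → $6,775.54
Payment period 2: $6,775.54 +$88.08 interest = $6,863.62; pay $88.08 → $6,775.54
Payment period 3: $6,775.54 +$88.08 interest = $6,863.62; pay $1,504.69 → $5,358.93
Payment period 4: $5,358.93 +$69.67 interest = $5,428.60; pay $1,504.69 → $3,923.91
Payment period 5: $3,923.91 +$51.01 interest = $3,974.92; pay $1,504.69 → $2,470.23
Payment period 6: $2,470.23 +$32.11 interest = $2,502.34; pay $1,504.69 → $997.65
Payment period 7: $997.65 +$12.97 interest = $1,010.62; pay $1,010.62 → $0.00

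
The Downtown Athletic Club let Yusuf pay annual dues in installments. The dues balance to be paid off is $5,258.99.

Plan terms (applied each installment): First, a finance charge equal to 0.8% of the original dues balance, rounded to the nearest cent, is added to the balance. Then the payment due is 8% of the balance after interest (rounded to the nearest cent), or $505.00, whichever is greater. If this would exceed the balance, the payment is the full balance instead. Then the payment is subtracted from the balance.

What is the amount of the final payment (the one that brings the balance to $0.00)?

$208.83

Installment 1: opening $5,258.99; interest $42.07 → $5,301.06; payment $505.00; balance $4,796.06
Installment 2: opening $4,796.06; interest $42.07 → $4,838.13; payment $505.00; balance $4,333.13
Installment 3: opening $4,333.13; interest $42.07 → $4,375.20; payment $505.00; balance $3,870.20
Installment 4: opening $3,870.20; interest $42.07 → $3,912.27; payment $505.00; balance $3,407.27
Installment 5: opening $3,407.27; interest $42.07 → $3,449.34; payment $505.00; balance $2,944.34
Installment 6: opening $2,944.34; interest $42.07 → $2,986.41; payment $505.00; balance $2,481.41
Installment 7: opening $2,481.41; interest $42.07 → $2,523.48; payment $505.00; balance $2,018.48
Installment 8: opening $2,018.48; interest $42.07 → $2,060.55; payment $505.00; balance $1,555.55
Installment 9: opening $1,555.55; interest $42.07 → $1,597.62; payment $505.00; balance $1,092.62
Installment 10: opening $1,092.62; interest $42.07 → $1,134.69; payment $505.00; balance $629.69
Installment 11: opening $629.69; interest $42.07 → $671.76; payment $505.00; balance $166.76
Installment 12: opening $166.76; interest $42.07 → $208.83; payment $208.83; balance $0.00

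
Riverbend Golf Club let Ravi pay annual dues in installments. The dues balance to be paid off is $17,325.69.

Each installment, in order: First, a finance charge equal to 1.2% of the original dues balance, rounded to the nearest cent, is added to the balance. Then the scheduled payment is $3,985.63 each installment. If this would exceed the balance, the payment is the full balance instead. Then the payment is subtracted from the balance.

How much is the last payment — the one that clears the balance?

# | Opening | Interest | Payment | End bal
1 | $17,325.69 | $207.91 | $3,985.63 | $13,547.97
2 | $13,547.97 | $207.91 | $3,985.63 | $9,770.25
3 | $9,770.25 | $207.91 | $3,985.63 | $5,992.53
4 | $5,992.53 | $207.91 | $3,985.63 | $2,214.81
5 | $2,214.81 | $207.91 | $2,422.72 | $0.00

$2,422.72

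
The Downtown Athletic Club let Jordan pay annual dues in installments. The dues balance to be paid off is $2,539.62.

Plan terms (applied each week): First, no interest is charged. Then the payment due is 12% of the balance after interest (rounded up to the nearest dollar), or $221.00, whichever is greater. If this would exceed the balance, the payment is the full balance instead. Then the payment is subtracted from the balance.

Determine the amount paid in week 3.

$236.00

Week 1: $2,539.62 − $305.00 → $2,234.62
Week 2: $2,234.62 − $269.00 → $1,965.62
Week 3: $1,965.62 − $236.00 → $1,729.62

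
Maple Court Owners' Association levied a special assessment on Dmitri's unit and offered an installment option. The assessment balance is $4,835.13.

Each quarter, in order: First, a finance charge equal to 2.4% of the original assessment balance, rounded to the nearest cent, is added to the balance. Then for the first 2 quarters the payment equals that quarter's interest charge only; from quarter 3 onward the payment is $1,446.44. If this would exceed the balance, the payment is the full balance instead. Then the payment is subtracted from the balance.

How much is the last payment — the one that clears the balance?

$959.97

# | Opening | Interest | Payment | End bal
1 | $4,835.13 | $116.04 | $116.04 | $4,835.13
2 | $4,835.13 | $116.04 | $116.04 | $4,835.13
3 | $4,835.13 | $116.04 | $1,446.44 | $3,504.73
4 | $3,504.73 | $116.04 | $1,446.44 | $2,174.33
5 | $2,174.33 | $116.04 | $1,446.44 | $843.93
6 | $843.93 | $116.04 | $959.97 | $0.00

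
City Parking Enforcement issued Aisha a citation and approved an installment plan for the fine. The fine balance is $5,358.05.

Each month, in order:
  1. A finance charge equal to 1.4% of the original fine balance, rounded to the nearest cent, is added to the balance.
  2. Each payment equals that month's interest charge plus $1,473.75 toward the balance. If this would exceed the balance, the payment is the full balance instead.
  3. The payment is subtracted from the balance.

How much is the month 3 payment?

$1,548.76

Month 1: $5,358.05 +$75.01 interest = $5,433.06; pay $1,548.76 → $3,884.30
Month 2: $3,884.30 +$75.01 interest = $3,959.31; pay $1,548.76 → $2,410.55
Month 3: $2,410.55 +$75.01 interest = $2,485.56; pay $1,548.76 → $936.80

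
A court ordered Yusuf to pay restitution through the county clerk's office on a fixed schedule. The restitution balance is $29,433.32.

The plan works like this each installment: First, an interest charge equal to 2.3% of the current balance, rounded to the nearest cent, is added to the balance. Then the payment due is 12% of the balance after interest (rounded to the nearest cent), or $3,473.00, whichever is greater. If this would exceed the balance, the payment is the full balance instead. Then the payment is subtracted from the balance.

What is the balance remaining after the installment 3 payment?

$20,704.06

Installment 1: opening $29,433.32; interest $676.97 → $30,110.29; payment $3,613.23; balance $26,497.06
Installment 2: opening $26,497.06; interest $609.43 → $27,106.49; payment $3,473.00; balance $23,633.49
Installment 3: opening $23,633.49; interest $543.57 → $24,177.06; payment $3,473.00; balance $20,704.06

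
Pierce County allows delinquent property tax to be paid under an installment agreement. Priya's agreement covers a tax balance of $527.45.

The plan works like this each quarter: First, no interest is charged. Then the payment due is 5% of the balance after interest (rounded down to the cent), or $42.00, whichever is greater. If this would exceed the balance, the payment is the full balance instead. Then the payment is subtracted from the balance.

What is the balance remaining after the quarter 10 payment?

$107.45

Quarter 1: opening $527.45; payment $42.00; balance $485.45
Quarter 2: opening $485.45; payment $42.00; balance $443.45
Quarter 3: opening $443.45; payment $42.00; balance $401.45
Quarter 4: opening $401.45; payment $42.00; balance $359.45
Quarter 5: opening $359.45; payment $42.00; balance $317.45
Quarter 6: opening $317.45; payment $42.00; balance $275.45
Quarter 7: opening $275.45; payment $42.00; balance $233.45
Quarter 8: opening $233.45; payment $42.00; balance $191.45
Quarter 9: opening $191.45; payment $42.00; balance $149.45
Quarter 10: opening $149.45; payment $42.00; balance $107.45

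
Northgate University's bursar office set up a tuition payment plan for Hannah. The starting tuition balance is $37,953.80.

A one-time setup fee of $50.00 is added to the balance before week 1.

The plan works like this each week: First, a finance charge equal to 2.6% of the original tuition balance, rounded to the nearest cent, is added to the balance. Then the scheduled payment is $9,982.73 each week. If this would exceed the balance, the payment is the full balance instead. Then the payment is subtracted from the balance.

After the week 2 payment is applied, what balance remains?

Week 1: opening $38,003.80; interest $986.80 → $38,990.60; payment $9,982.73; balance $29,007.87
Week 2: opening $29,007.87; interest $986.80 → $29,994.67; payment $9,982.73; balance $20,011.94

$20,011.94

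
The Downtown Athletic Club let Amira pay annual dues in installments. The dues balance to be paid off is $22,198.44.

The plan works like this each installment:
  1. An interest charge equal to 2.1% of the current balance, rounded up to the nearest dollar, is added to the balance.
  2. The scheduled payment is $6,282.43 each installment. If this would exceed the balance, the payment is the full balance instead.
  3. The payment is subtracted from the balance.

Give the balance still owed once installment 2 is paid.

$10,445.58

# | Opening | Interest | Payment | End bal
1 | $22,198.44 | $467.00 | $6,282.43 | $16,383.01
2 | $16,383.01 | $345.00 | $6,282.43 | $10,445.58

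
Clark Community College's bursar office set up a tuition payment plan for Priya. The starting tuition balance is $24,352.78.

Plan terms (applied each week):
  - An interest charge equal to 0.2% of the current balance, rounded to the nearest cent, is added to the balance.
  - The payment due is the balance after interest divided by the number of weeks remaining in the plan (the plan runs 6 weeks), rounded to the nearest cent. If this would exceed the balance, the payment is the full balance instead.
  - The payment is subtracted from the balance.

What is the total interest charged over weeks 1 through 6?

$171.05

Week 1: $24,352.78 +$48.71 interest = $24,401.49; pay $4,066.92 → $20,334.57
Week 2: $20,334.57 +$40.67 interest = $20,375.24; pay $4,075.05 → $16,300.19
Week 3: $16,300.19 +$32.60 interest = $16,332.79; pay $4,083.20 → $12,249.59
Week 4: $12,249.59 +$24.50 interest = $12,274.09; pay $4,091.36 → $8,182.73
Week 5: $8,182.73 +$16.37 interest = $8,199.10; pay $4,099.55 → $4,099.55
Week 6: $4,099.55 +$8.20 interest = $4,107.75; pay $4,107.75 → $0.00
Total interest: $48.71 + $40.67 + $32.60 + $24.50 + $16.37 + $8.20 = $171.05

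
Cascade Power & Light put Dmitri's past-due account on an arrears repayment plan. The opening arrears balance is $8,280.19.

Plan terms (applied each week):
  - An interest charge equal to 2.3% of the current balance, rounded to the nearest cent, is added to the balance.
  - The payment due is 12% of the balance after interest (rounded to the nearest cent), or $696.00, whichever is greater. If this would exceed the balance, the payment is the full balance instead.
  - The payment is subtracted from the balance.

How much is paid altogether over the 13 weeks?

Week 1: opening $8,280.19; interest $190.44 → $8,470.63; payment $1,016.48; balance $7,454.15
Week 2: opening $7,454.15; interest $171.45 → $7,625.60; payment $915.07; balance $6,710.53
Week 3: opening $6,710.53; interest $154.34 → $6,864.87; payment $823.78; balance $6,041.09
Week 4: opening $6,041.09; interest $138.95 → $6,180.04; payment $741.60; balance $5,438.44
Week 5: opening $5,438.44; interest $125.08 → $5,563.52; payment $696.00; balance $4,867.52
Week 6: opening $4,867.52; interest $111.95 → $4,979.47; payment $696.00; balance $4,283.47
Week 7: opening $4,283.47; interest $98.52 → $4,381.99; payment $696.00; balance $3,685.99
Week 8: opening $3,685.99; interest $84.78 → $3,770.77; payment $696.00; balance $3,074.77
Week 9: opening $3,074.77; interest $70.72 → $3,145.49; payment $696.00; balance $2,449.49
Week 10: opening $2,449.49; interest $56.34 → $2,505.83; payment $696.00; balance $1,809.83
Week 11: opening $1,809.83; interest $41.63 → $1,851.46; payment $696.00; balance $1,155.46
Week 12: opening $1,155.46; interest $26.58 → $1,182.04; payment $696.00; balance $486.04
Week 13: opening $486.04; interest $11.18 → $497.22; payment $497.22; balance $0.00
Total paid: $9,562.15

$9,562.15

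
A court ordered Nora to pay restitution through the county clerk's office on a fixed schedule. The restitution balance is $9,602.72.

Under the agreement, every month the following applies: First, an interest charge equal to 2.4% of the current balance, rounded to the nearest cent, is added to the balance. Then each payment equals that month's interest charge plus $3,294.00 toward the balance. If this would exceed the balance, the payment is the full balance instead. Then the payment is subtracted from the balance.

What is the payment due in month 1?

$3,524.47

Month 1: opening $9,602.72; interest $230.47 → $9,833.19; payment $3,524.47; balance $6,308.72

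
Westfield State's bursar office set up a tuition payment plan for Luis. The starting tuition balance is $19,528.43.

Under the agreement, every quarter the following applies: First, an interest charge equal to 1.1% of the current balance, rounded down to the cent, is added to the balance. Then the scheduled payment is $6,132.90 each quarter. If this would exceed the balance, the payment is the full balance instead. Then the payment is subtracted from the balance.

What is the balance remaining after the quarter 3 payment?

$1,578.14

Quarter 1: $19,528.43 +$214.81 interest = $19,743.24; pay $6,132.90 → $13,610.34
Quarter 2: $13,610.34 +$149.71 interest = $13,760.05; pay $6,132.90 → $7,627.15
Quarter 3: $7,627.15 +$83.89 interest = $7,711.04; pay $6,132.90 → $1,578.14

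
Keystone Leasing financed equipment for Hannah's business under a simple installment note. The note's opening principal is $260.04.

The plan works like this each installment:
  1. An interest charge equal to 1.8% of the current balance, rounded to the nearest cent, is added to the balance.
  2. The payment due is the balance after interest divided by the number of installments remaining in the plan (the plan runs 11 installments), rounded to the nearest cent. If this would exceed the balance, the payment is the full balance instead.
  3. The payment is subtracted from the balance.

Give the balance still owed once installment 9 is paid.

Installment 1: opening $260.04; interest $4.68 → $264.72; payment $24.07; balance $240.65
Installment 2: opening $240.65; interest $4.33 → $244.98; payment $24.50; balance $220.48
Installment 3: opening $220.48; interest $3.97 → $224.45; payment $24.94; balance $199.51
Installment 4: opening $199.51; interest $3.59 → $203.10; payment $25.39; balance $177.71
Installment 5: opening $177.71; interest $3.20 → $180.91; payment $25.84; balance $155.07
Installment 6: opening $155.07; interest $2.79 → $157.86; payment $26.31; balance $131.55
Installment 7: opening $131.55; interest $2.37 → $133.92; payment $26.78; balance $107.14
Installment 8: opening $107.14; interest $1.93 → $109.07; payment $27.27; balance $81.80
Installment 9: opening $81.80; interest $1.47 → $83.27; payment $27.76; balance $55.51

$55.51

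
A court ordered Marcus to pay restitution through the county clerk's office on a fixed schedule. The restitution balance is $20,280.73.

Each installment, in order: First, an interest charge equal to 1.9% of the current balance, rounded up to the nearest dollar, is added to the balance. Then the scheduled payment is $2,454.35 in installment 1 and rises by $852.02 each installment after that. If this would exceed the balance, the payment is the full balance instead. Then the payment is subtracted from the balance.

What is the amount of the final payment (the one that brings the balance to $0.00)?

Installment 1: $20,280.73 +$386.00 interest = $20,666.73; pay $2,454.35 → $18,212.38
Installment 2: $18,212.38 +$347.00 interest = $18,559.38; pay $3,306.37 → $15,253.01
Installment 3: $15,253.01 +$290.00 interest = $15,543.01; pay $4,158.39 → $11,384.62
Installment 4: $11,384.62 +$217.00 interest = $11,601.62; pay $5,010.41 → $6,591.21
Installment 5: $6,591.21 +$126.00 interest = $6,717.21; pay $5,862.43 → $854.78
Installment 6: $854.78 +$17.00 interest = $871.78; pay $871.78 → $0.00

$871.78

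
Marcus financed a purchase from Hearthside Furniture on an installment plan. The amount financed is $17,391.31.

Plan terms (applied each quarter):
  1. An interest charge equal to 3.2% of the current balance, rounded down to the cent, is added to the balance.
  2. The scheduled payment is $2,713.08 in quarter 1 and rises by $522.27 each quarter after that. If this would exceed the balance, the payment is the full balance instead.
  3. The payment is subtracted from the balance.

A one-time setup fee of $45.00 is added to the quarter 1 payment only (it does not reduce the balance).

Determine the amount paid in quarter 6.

$519.56

Quarter 1: opening $17,391.31; interest $556.52 → $17,947.83; payment $2,713.08 (+ $45.00 fee); balance $15,234.75
Quarter 2: opening $15,234.75; interest $487.51 → $15,722.26; payment $3,235.35; balance $12,486.91
Quarter 3: opening $12,486.91; interest $399.58 → $12,886.49; payment $3,757.62; balance $9,128.87
Quarter 4: opening $9,128.87; interest $292.12 → $9,420.99; payment $4,279.89; balance $5,141.10
Quarter 5: opening $5,141.10; interest $164.51 → $5,305.61; payment $4,802.16; balance $503.45
Quarter 6: opening $503.45; interest $16.11 → $519.56; payment $519.56; balance $0.00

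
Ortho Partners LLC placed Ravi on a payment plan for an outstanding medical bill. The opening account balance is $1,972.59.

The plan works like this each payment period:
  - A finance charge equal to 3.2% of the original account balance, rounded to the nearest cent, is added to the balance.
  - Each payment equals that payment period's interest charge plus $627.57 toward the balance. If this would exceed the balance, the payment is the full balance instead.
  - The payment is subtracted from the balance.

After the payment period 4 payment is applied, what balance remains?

# | Opening | Interest | Payment | End bal
1 | $1,972.59 | $63.12 | $690.69 | $1,345.02
2 | $1,345.02 | $63.12 | $690.69 | $717.45
3 | $717.45 | $63.12 | $690.69 | $89.88
4 | $89.88 | $63.12 | $153.00 | $0.00

$0.00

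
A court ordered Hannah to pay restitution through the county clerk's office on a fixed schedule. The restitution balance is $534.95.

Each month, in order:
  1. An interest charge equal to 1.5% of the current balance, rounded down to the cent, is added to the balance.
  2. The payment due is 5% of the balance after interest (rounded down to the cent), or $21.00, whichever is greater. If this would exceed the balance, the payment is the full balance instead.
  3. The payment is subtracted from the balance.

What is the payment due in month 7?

Month 1: $534.95 +$8.02 interest = $542.97; pay $27.14 → $515.83
Month 2: $515.83 +$7.73 interest = $523.56; pay $26.17 → $497.39
Month 3: $497.39 +$7.46 interest = $504.85; pay $25.24 → $479.61
Month 4: $479.61 +$7.19 interest = $486.80; pay $24.34 → $462.46
Month 5: $462.46 +$6.93 interest = $469.39; pay $23.46 → $445.93
Month 6: $445.93 +$6.68 interest = $452.61; pay $22.63 → $429.98
Month 7: $429.98 +$6.44 interest = $436.42; pay $21.82 → $414.60

$21.82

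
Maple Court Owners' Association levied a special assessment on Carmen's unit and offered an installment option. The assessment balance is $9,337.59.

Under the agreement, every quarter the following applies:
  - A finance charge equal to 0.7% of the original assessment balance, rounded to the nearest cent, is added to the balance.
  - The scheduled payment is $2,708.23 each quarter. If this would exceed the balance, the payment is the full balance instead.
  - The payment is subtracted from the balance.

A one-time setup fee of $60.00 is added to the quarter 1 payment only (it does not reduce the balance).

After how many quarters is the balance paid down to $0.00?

4

Quarter 1: opening $9,337.59; interest $65.36 → $9,402.95; payment $2,708.23 (+ $60.00 fee); balance $6,694.72
Quarter 2: opening $6,694.72; interest $65.36 → $6,760.08; payment $2,708.23; balance $4,051.85
Quarter 3: opening $4,051.85; interest $65.36 → $4,117.21; payment $2,708.23; balance $1,408.98
Quarter 4: opening $1,408.98; interest $65.36 → $1,474.34; payment $1,474.34; balance $0.00
Balance reaches $0.00 in quarter 4.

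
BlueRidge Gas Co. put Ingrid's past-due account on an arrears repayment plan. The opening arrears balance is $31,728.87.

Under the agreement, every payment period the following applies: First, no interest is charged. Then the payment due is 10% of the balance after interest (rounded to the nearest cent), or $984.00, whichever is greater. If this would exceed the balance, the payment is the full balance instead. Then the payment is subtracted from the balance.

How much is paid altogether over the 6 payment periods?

$14,866.85

Payment period 1: $31,728.87 − $3,172.89 → $28,555.98
Payment period 2: $28,555.98 − $2,855.60 → $25,700.38
Payment period 3: $25,700.38 − $2,570.04 → $23,130.34
Payment period 4: $23,130.34 − $2,313.03 → $20,817.31
Payment period 5: $20,817.31 − $2,081.73 → $18,735.58
Payment period 6: $18,735.58 − $1,873.56 → $16,862.02
Total paid: $14,866.85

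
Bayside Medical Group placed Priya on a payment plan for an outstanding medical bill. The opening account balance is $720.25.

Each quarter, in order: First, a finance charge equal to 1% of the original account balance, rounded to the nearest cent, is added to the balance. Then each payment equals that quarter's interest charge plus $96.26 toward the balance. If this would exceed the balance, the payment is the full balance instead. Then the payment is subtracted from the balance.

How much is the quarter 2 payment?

$103.46

# | Opening | Interest | Payment | End bal
1 | $720.25 | $7.20 | $103.46 | $623.99
2 | $623.99 | $7.20 | $103.46 | $527.73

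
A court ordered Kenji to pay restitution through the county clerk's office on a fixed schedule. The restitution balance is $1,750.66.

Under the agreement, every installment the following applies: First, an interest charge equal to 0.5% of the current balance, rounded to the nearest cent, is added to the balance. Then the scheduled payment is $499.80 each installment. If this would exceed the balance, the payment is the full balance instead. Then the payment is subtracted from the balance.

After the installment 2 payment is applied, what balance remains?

Installment 1: opening $1,750.66; interest $8.75 → $1,759.41; payment $499.80; balance $1,259.61
Installment 2: opening $1,259.61; interest $6.30 → $1,265.91; payment $499.80; balance $766.11

$766.11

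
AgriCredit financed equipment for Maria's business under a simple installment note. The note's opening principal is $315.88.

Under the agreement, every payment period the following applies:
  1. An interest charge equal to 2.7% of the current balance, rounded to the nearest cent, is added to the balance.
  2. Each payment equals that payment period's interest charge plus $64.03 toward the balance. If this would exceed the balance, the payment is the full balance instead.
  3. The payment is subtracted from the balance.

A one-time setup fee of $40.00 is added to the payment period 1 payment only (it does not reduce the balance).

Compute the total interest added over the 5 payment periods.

$25.35

Payment period 1: opening $315.88; interest $8.53 → $324.41; payment $72.56 (+ $40.00 fee); balance $251.85
Payment period 2: opening $251.85; interest $6.80 → $258.65; payment $70.83; balance $187.82
Payment period 3: opening $187.82; interest $5.07 → $192.89; payment $69.10; balance $123.79
Payment period 4: opening $123.79; interest $3.34 → $127.13; payment $67.37; balance $59.76
Payment period 5: opening $59.76; interest $1.61 → $61.37; payment $61.37; balance $0.00
Total interest: $8.53 + $6.80 + $5.07 + $3.34 + $1.61 = $25.35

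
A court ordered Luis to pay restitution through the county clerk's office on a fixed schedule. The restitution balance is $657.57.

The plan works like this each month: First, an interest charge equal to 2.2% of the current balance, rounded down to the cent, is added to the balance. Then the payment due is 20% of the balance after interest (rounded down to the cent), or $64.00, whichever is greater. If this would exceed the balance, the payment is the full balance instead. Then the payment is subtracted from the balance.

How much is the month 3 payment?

Month 1: opening $657.57; interest $14.46 → $672.03; payment $134.40; balance $537.63
Month 2: opening $537.63; interest $11.82 → $549.45; payment $109.89; balance $439.56
Month 3: opening $439.56; interest $9.67 → $449.23; payment $89.84; balance $359.39

$89.84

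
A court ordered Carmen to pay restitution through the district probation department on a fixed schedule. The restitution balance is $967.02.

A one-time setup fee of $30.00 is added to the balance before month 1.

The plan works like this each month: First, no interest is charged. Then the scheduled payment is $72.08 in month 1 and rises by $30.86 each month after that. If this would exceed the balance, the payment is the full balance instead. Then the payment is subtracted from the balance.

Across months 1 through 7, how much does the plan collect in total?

$997.02

Month 1: opening $997.02; payment $72.08; balance $924.94
Month 2: opening $924.94; payment $102.94; balance $822.00
Month 3: opening $822.00; payment $133.80; balance $688.20
Month 4: opening $688.20; payment $164.66; balance $523.54
Month 5: opening $523.54; payment $195.52; balance $328.02
Month 6: opening $328.02; payment $226.38; balance $101.64
Month 7: opening $101.64; payment $101.64; balance $0.00
Total paid: $997.02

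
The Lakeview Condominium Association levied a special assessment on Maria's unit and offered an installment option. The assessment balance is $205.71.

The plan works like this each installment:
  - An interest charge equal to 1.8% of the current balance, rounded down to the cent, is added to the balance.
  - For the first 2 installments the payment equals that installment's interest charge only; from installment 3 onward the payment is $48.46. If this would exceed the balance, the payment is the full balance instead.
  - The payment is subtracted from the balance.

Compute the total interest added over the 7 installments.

# | Opening | Interest | Payment | End bal
1 | $205.71 | $3.70 | $3.70 | $205.71
2 | $205.71 | $3.70 | $3.70 | $205.71
3 | $205.71 | $3.70 | $48.46 | $160.95
4 | $160.95 | $2.89 | $48.46 | $115.38
5 | $115.38 | $2.07 | $48.46 | $68.99
6 | $68.99 | $1.24 | $48.46 | $21.77
7 | $21.77 | $0.39 | $22.16 | $0.00
Total interest: $3.70 + $3.70 + $3.70 + $2.89 + $2.07 + $1.24 + $0.39 = $17.69

$17.69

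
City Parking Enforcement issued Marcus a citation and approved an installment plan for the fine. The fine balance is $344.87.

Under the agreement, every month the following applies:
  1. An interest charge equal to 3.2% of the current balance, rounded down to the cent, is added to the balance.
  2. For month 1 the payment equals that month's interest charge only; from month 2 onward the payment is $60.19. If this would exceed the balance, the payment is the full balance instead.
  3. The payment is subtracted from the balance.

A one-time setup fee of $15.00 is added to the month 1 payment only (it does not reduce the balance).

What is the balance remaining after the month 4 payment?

Month 1: opening $344.87; interest $11.03 → $355.90; payment $11.03 (+ $15.00 fee); balance $344.87
Month 2: opening $344.87; interest $11.03 → $355.90; payment $60.19; balance $295.71
Month 3: opening $295.71; interest $9.46 → $305.17; payment $60.19; balance $244.98
Month 4: opening $244.98; interest $7.83 → $252.81; payment $60.19; balance $192.62

$192.62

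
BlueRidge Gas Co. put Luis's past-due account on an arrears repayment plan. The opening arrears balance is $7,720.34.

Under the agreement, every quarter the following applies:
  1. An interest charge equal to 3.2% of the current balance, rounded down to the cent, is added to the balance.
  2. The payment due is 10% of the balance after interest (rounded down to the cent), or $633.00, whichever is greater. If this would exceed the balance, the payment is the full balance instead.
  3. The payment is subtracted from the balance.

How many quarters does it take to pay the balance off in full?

15

Quarter 1: $7,720.34 +$247.05 interest = $7,967.39; pay $796.73 → $7,170.66
Quarter 2: $7,170.66 +$229.46 interest = $7,400.12; pay $740.01 → $6,660.11
Quarter 3: $6,660.11 +$213.12 interest = $6,873.23; pay $687.32 → $6,185.91
Quarter 4: $6,185.91 +$197.94 interest = $6,383.85; pay $638.38 → $5,745.47
Quarter 5: $5,745.47 +$183.85 interest = $5,929.32; pay $633.00 → $5,296.32
Quarter 6: $5,296.32 +$169.48 interest = $5,465.80; pay $633.00 → $4,832.80
Quarter 7: $4,832.80 +$154.64 interest = $4,987.44; pay $633.00 → $4,354.44
Quarter 8: $4,354.44 +$139.34 interest = $4,493.78; pay $633.00 → $3,860.78
Quarter 9: $3,860.78 +$123.54 interest = $3,984.32; pay $633.00 → $3,351.32
Quarter 10: $3,351.32 +$107.24 interest = $3,458.56; pay $633.00 → $2,825.56
Quarter 11: $2,825.56 +$90.41 interest = $2,915.97; pay $633.00 → $2,282.97
Quarter 12: $2,282.97 +$73.05 interest = $2,356.02; pay $633.00 → $1,723.02
Quarter 13: $1,723.02 +$55.13 interest = $1,778.15; pay $633.00 → $1,145.15
Quarter 14: $1,145.15 +$36.64 interest = $1,181.79; pay $633.00 → $548.79
Quarter 15: $548.79 +$17.56 interest = $566.35; pay $566.35 → $0.00
Balance reaches $0.00 in quarter 15.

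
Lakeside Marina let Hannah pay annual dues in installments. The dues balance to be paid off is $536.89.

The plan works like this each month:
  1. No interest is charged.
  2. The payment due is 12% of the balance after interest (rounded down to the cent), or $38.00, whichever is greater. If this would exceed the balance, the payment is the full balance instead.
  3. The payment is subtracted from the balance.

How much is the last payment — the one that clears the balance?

Month 1: opening $536.89; payment $64.42; balance $472.47
Month 2: opening $472.47; payment $56.69; balance $415.78
Month 3: opening $415.78; payment $49.89; balance $365.89
Month 4: opening $365.89; payment $43.90; balance $321.99
Month 5: opening $321.99; payment $38.63; balance $283.36
Month 6: opening $283.36; payment $38.00; balance $245.36
Month 7: opening $245.36; payment $38.00; balance $207.36
Month 8: opening $207.36; payment $38.00; balance $169.36
Month 9: opening $169.36; payment $38.00; balance $131.36
Month 10: opening $131.36; payment $38.00; balance $93.36
Month 11: opening $93.36; payment $38.00; balance $55.36
Month 12: opening $55.36; payment $38.00; balance $17.36
Month 13: opening $17.36; payment $17.36; balance $0.00

$17.36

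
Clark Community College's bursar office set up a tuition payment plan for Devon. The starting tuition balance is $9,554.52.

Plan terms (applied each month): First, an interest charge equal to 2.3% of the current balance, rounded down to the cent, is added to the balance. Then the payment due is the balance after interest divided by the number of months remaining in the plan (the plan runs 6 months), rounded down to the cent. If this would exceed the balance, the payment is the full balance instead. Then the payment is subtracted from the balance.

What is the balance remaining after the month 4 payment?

$3,488.11

Month 1: opening $9,554.52; interest $219.75 → $9,774.27; payment $1,629.04; balance $8,145.23
Month 2: opening $8,145.23; interest $187.34 → $8,332.57; payment $1,666.51; balance $6,666.06
Month 3: opening $6,666.06; interest $153.31 → $6,819.37; payment $1,704.84; balance $5,114.53
Month 4: opening $5,114.53; interest $117.63 → $5,232.16; payment $1,744.05; balance $3,488.11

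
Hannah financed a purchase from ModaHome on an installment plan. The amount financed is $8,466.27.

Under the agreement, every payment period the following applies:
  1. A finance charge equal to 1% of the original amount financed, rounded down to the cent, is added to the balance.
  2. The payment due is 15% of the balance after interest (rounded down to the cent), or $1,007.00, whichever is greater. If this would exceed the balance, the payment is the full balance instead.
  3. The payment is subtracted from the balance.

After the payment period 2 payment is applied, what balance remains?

# | Opening | Interest | Payment | End bal
1 | $8,466.27 | $84.66 | $1,282.63 | $7,268.30
2 | $7,268.30 | $84.66 | $1,102.94 | $6,250.02

$6,250.02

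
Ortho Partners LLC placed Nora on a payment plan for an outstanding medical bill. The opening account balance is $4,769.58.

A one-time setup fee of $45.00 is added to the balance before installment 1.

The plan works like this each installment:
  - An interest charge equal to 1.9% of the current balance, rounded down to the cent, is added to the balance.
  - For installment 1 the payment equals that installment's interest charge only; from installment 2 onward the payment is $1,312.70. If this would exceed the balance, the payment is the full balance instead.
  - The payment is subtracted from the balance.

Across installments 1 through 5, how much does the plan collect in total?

$5,130.94

Installment 1: opening $4,814.58; interest $91.47 → $4,906.05; payment $91.47; balance $4,814.58
Installment 2: opening $4,814.58; interest $91.47 → $4,906.05; payment $1,312.70; balance $3,593.35
Installment 3: opening $3,593.35; interest $68.27 → $3,661.62; payment $1,312.70; balance $2,348.92
Installment 4: opening $2,348.92; interest $44.62 → $2,393.54; payment $1,312.70; balance $1,080.84
Installment 5: opening $1,080.84; interest $20.53 → $1,101.37; payment $1,101.37; balance $0.00
Total paid: $5,130.94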